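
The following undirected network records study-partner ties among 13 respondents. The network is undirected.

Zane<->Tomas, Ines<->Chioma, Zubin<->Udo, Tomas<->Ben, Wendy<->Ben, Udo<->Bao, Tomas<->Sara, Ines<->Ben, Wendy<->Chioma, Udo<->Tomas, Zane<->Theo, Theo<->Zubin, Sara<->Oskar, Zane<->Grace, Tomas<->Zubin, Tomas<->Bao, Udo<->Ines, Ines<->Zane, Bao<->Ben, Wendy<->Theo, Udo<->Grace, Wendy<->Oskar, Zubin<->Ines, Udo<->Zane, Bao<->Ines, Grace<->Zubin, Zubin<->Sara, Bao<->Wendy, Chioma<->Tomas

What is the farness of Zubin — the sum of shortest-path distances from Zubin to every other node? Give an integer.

18

Distances from Zubin: Bao:2, Ben:2, Chioma:2, Grace:1, Ines:1, Oskar:2, Sara:1, Theo:1, Tomas:1, Udo:1, Wendy:2, Zane:2.
Sum = 2 + 2 + 2 + 1 + 1 + 2 + 1 + 1 + 1 + 1 + 2 + 2 = 18.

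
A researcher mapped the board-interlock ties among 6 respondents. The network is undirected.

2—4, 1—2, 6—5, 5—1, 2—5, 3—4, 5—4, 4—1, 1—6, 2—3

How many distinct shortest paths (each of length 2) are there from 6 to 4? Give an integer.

2

The shortest distance is 2. The length-2 paths are: 6–1–4; 6–5–4.
That gives 2 distinct shortest paths.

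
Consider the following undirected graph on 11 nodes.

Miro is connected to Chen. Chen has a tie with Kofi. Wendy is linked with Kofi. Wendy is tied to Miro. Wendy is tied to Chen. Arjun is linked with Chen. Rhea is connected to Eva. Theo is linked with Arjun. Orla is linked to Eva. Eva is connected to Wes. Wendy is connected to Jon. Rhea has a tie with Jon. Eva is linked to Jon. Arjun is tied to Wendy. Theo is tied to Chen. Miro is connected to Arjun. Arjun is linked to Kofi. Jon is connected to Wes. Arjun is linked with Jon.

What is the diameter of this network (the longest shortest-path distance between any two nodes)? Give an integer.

4

Eccentricity of each node (its greatest distance to any other): Arjun:3, Chen:4, Eva:3, Jon:2, Kofi:4, Miro:4, Orla:4, Rhea:3, Theo:4, Wendy:3, Wes:3.
The maximum eccentricity is 4, realized for instance by the pair Theo–Orla via Theo – Arjun – Jon – Eva – Orla. So the diameter is 4.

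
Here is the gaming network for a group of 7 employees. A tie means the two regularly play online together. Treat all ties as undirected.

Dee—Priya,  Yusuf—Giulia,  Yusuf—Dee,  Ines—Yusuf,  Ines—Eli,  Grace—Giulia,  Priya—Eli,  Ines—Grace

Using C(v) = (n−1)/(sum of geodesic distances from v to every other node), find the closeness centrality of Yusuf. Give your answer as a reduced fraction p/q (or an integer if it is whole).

2/3

Distances from Yusuf: Dee:1, Eli:2, Giulia:1, Grace:2, Ines:1, Priya:2. Sum = 9.
n = 7, so closeness = 6/9 = 2/3.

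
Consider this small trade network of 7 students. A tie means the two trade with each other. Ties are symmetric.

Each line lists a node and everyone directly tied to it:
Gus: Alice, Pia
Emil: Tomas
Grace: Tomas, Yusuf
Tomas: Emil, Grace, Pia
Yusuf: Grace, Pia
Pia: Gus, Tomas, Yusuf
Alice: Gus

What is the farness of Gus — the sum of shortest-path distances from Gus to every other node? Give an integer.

12

Distances from Gus: Alice:1, Emil:3, Grace:3, Pia:1, Tomas:2, Yusuf:2.
Sum = 1 + 3 + 3 + 1 + 2 + 2 = 12.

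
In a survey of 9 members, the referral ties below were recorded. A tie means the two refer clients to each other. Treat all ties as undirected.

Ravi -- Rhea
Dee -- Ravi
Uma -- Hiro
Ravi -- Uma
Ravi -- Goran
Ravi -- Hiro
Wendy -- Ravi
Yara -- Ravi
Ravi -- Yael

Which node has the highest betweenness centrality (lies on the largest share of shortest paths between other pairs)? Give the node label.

Ravi

Unnormalized betweenness of each node: Dee:0, Goran:0, Hiro:0, Ravi:27, Rhea:0, Uma:0, Wendy:0, Yael:0, Yara:0.
Ravi has the largest value, 27, making it the main broker — the node through which the most shortest paths run.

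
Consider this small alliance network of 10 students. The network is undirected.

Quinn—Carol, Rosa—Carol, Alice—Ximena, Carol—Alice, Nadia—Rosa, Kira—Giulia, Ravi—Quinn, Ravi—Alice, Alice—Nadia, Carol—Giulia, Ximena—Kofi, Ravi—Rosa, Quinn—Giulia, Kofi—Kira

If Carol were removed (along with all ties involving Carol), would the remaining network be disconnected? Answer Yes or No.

No

Even without Carol, every remaining node can still reach every other (the residual graph is connected), so Carol is not a cut vertex.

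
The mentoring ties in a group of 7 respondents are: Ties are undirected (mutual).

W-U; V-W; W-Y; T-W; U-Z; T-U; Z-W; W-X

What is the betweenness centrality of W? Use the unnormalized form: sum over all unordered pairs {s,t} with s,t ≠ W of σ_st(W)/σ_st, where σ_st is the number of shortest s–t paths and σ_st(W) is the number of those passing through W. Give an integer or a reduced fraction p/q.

Pairs whose geodesics pass through W — X–T: 1; X–V: 1; X–Z: 1; X–Y: 1; X–U: 1; T–V: 1; T–Z: 1/2; T–Y: 1; V–Z: 1; V–Y: 1; V–U: 1; Z–Y: 1; Y–U: 1.
All other pairs contribute 0.
Summing the contributions gives betweenness(W) = 25/2.

25/2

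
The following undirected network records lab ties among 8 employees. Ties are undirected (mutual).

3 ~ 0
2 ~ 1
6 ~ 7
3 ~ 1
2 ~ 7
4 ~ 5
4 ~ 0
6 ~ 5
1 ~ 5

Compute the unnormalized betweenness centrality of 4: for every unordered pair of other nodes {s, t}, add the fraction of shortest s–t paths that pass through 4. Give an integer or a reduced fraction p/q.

5/2

Pairs whose geodesics pass through 4 — 5–0: 1; 6–0: 1; 7–0: 1/2.
All other pairs contribute 0.
Summing the contributions gives betweenness(4) = 5/2.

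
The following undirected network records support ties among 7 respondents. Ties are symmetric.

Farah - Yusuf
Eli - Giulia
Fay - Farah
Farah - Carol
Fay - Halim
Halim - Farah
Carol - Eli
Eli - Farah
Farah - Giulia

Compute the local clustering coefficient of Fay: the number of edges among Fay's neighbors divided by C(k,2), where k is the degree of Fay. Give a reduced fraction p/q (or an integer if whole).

Fay's neighbors: Farah and Halim (k = 2).
Possible neighbor pairs: C(2,2) = 1. Edges among them: Farah–Halim → e = 1.
Clustering(Fay) = 1/1.

1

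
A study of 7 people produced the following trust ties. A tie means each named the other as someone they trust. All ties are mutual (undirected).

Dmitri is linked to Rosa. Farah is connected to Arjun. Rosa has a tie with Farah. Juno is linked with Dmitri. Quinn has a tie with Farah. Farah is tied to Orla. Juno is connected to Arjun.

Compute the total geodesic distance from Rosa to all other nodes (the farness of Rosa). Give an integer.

10

Distances from Rosa: Arjun:2, Dmitri:1, Farah:1, Juno:2, Orla:2, Quinn:2.
Sum = 2 + 1 + 1 + 2 + 2 + 2 = 10.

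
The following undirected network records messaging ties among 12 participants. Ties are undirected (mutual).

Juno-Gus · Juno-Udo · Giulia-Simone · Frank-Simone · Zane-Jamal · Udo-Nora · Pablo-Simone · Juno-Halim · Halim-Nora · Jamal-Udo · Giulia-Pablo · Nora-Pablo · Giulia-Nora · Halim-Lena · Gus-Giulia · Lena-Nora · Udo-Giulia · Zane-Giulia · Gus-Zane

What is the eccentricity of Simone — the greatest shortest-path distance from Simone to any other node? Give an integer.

3

Distances from Simone: Frank:1, Giulia:1, Gus:2, Halim:3, Jamal:3, Juno:3, Lena:3, Nora:2, Pablo:1, Udo:2, Zane:2.
The largest is 3 (to Lena, Halim, Juno, and Jamal), so the eccentricity of Simone is 3.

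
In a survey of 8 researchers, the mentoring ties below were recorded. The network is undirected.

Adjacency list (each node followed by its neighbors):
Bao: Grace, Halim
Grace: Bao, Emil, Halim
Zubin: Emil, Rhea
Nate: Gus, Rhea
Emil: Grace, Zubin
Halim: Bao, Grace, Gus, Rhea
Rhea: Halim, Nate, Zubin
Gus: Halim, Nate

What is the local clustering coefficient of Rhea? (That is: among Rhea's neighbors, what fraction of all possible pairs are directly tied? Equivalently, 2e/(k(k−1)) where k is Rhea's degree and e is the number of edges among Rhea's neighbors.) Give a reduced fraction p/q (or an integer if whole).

Rhea's neighbors: Halim, Nate, and Zubin (k = 3).
Possible neighbor pairs: C(3,2) = 3. Edges among them: none → e = 0.
Clustering(Rhea) = 0/3 = 0.

0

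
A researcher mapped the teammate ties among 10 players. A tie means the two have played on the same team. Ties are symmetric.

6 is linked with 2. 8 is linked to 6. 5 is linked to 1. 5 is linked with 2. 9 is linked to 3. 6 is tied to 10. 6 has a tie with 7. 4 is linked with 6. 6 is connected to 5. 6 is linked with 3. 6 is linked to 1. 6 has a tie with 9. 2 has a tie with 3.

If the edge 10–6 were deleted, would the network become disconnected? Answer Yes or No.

Yes

Without the 10–6 edge there is no alternate route between 10 and 6, so the network disconnects. It is a bridge.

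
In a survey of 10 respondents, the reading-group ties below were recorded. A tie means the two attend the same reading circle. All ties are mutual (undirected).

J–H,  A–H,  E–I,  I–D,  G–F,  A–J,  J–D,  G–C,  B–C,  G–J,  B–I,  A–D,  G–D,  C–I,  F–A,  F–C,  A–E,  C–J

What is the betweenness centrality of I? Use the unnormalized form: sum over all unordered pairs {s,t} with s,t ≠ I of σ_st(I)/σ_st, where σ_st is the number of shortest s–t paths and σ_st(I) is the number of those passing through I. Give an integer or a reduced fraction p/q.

71/15

Pairs whose geodesics pass through I — E–B: 1; E–D: 1/2; E–C: 1; E–G: 2/5; B–A: 2/4; B–D: 1; D–C: 1/3.
All other pairs contribute 0.
Summing the contributions gives betweenness(I) = 71/15.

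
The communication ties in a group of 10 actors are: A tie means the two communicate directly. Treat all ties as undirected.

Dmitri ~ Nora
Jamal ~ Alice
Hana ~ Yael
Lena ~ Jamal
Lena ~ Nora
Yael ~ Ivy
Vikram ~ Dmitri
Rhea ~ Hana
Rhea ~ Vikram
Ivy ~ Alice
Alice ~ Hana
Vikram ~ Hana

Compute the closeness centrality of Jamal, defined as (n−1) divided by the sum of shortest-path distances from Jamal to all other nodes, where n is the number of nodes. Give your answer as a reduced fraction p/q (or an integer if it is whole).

Distances from Jamal: Alice:1, Dmitri:3, Hana:2, Ivy:2, Lena:1, Nora:2, Rhea:3, Vikram:3, Yael:3. Sum = 20.
n = 10, so closeness = 9/20.

9/20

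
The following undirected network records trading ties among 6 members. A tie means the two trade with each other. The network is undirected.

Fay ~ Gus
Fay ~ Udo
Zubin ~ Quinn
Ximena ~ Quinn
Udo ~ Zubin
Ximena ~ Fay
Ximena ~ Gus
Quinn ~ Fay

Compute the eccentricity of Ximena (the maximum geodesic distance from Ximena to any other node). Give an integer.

Distances from Ximena: Fay:1, Gus:1, Quinn:1, Udo:2, Zubin:2.
The largest is 2 (to Udo and Zubin), so the eccentricity of Ximena is 2.

2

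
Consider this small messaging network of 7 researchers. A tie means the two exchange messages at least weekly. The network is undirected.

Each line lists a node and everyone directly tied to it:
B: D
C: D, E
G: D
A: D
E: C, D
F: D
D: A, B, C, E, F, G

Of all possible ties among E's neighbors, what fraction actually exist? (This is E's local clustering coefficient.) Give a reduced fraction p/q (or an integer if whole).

1

E's neighbors: C and D (k = 2).
Possible neighbor pairs: C(2,2) = 1. Edges among them: C–D → e = 1.
Clustering(E) = 1/1.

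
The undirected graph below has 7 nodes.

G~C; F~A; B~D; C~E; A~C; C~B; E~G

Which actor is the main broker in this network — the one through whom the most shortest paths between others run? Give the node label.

Unnormalized betweenness of each node: A:5, B:5, C:12, D:0, E:0, F:0, G:0.
C has the largest value, 12, making it the main broker — the node through which the most shortest paths run.

C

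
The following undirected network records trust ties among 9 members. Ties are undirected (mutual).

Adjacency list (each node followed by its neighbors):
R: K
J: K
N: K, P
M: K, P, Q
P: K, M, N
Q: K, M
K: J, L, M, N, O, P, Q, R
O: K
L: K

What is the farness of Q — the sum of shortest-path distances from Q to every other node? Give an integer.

Distances from Q: J:2, K:1, L:2, M:1, N:2, O:2, P:2, R:2.
Sum = 2 + 1 + 2 + 1 + 2 + 2 + 2 + 2 = 14.

14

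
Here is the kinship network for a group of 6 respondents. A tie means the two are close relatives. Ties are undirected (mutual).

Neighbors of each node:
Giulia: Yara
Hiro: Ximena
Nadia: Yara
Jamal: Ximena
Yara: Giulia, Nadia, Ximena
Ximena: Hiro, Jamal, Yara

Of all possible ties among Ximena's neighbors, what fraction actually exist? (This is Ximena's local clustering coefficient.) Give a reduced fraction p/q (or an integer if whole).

Ximena's neighbors: Hiro, Jamal, and Yara (k = 3).
Possible neighbor pairs: C(3,2) = 3. Edges among them: none → e = 0.
Clustering(Ximena) = 0/3 = 0.

0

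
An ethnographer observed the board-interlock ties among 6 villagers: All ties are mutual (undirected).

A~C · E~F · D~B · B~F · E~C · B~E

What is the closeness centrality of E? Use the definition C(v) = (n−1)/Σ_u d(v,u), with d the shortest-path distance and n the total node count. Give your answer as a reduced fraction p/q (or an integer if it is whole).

Distances from E: A:2, B:1, C:1, D:2, F:1. Sum = 7.
n = 6, so closeness = 5/7.

5/7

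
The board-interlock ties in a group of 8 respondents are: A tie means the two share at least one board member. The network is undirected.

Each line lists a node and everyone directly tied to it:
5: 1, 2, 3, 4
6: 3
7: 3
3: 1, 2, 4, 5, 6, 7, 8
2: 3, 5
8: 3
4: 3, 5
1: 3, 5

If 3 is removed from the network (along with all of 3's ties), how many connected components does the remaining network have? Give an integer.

4

Without 3, the remaining ties split the others into: {1, 2, 4, 5}; {8}; {7}; {6}.
That's 4 separate components.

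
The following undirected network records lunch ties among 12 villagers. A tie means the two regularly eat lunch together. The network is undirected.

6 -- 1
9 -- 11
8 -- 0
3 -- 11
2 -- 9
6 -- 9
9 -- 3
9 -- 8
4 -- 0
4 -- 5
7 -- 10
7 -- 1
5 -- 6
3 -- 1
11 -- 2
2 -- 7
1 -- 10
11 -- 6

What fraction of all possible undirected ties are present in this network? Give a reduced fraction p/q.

There are 18 edges and 12 nodes, so the maximum possible is C(12,2) = 66.
Density = 18/66 = 3/11.

3/11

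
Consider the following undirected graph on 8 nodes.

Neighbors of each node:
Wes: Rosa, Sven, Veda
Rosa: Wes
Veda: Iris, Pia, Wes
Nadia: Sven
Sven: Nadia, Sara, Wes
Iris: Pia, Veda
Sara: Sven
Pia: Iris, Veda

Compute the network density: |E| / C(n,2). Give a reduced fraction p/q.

2/7

There are 8 edges and 8 nodes, so the maximum possible is C(8,2) = 28.
Density = 8/28 = 2/7.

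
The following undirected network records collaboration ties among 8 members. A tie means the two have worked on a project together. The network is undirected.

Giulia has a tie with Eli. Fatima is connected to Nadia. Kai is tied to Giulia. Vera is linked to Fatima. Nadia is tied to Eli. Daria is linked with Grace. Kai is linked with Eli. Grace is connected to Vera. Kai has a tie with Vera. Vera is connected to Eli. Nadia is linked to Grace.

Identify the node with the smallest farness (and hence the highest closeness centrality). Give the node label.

Vera

Farness (sum of distances to all others) for each node — Daria:18, Eli:11, Fatima:14, Giulia:16, Grace:12, Kai:12, Nadia:11, Vera:10.
The smallest farness is 10, for Vera, so Vera has the highest closeness.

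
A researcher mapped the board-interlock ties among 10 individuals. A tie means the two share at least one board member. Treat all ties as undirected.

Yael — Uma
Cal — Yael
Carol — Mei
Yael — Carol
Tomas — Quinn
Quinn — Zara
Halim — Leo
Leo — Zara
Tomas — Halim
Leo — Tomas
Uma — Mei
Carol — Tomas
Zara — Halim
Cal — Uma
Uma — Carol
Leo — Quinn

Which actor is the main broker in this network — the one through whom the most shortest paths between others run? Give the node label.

Unnormalized betweenness of each node: Cal:0, Carol:41/2, Halim:2, Leo:7/3, Mei:0, Quinn:2, Tomas:61/3, Uma:9/2, Yael:3, Zara:1/3.
Carol has the largest value, 41/2, making it the main broker — the node through which the most shortest paths run.

Carol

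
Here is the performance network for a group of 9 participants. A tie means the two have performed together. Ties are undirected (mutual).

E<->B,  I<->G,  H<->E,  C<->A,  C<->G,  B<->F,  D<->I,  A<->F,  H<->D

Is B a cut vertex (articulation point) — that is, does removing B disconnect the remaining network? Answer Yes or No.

No

Even without B, every remaining node can still reach every other (the residual graph is connected), so B is not a cut vertex.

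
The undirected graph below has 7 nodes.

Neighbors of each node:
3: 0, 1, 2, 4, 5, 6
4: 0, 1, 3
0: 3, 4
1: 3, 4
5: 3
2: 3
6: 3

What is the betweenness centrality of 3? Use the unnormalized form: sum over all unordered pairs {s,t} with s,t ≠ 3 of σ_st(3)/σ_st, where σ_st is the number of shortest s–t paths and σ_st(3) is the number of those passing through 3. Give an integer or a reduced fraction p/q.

Pairs whose geodesics pass through 3 — 2–4: 1; 2–6: 1; 2–5: 1; 2–1: 1; 2–0: 1; 4–6: 1; 4–5: 1; 6–5: 1; 6–1: 1; 6–0: 1; 5–1: 1; 5–0: 1; 1–0: 1/2.
All other pairs contribute 0.
Summing the contributions gives betweenness(3) = 25/2.

25/2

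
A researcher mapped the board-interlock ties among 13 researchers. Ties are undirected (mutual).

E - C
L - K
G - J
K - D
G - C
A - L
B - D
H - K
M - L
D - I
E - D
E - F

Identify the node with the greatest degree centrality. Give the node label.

Degrees — A:1, B:1, C:2, D:4, E:3, F:1, G:2, H:1, I:1, J:1, K:3, L:3, M:1.
The maximum is 4, attained only by D.

D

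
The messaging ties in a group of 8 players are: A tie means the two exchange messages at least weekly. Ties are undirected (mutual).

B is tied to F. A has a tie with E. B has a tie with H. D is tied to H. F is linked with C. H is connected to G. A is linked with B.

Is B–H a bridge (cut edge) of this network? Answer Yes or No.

Without the B–H edge there is no alternate route between B and H, so the network disconnects. It is a bridge.

Yes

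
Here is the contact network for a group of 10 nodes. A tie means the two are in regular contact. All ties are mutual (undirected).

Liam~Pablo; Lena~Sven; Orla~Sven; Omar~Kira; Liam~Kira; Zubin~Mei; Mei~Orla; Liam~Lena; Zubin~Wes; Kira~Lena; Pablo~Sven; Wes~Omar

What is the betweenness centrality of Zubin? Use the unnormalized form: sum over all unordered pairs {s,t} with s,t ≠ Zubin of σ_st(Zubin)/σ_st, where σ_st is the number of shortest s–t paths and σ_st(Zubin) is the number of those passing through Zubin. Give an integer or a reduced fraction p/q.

Pairs whose geodesics pass through Zubin — Sven–Wes: 1/2; Orla–Wes: 1; Orla–Omar: 1/2; Mei–Wes: 1; Mei–Omar: 1; Mei–Kira: 1/2.
All other pairs contribute 0.
Summing the contributions gives betweenness(Zubin) = 9/2.

9/2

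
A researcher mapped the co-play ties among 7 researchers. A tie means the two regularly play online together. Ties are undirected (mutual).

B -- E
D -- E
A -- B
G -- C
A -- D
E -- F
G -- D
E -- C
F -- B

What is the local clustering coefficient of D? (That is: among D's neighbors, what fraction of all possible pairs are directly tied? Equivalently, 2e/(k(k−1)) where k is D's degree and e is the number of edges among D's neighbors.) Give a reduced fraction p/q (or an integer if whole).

D's neighbors: A, E, and G (k = 3).
Possible neighbor pairs: C(3,2) = 3. Edges among them: none → e = 0.
Clustering(D) = 0/3 = 0.

0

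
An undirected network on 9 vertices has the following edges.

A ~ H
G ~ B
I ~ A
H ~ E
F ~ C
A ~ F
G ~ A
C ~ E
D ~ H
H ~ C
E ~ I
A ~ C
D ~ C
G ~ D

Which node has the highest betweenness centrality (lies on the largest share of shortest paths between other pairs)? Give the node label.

A

Unnormalized betweenness of each node: A:103/10, B:0, C:73/15, D:14/5, E:7/5, F:0, G:113/15, H:71/30, I:11/15.
A has the largest value, 103/10, making it the main broker — the node through which the most shortest paths run.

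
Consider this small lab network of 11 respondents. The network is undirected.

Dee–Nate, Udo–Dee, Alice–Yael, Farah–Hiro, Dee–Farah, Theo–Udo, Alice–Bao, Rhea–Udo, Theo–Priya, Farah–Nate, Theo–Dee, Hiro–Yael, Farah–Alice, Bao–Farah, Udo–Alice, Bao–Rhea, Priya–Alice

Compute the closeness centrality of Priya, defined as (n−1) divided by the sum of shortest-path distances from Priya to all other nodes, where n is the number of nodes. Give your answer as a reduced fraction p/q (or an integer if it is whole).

Distances from Priya: Alice:1, Bao:2, Dee:2, Farah:2, Hiro:3, Nate:3, Rhea:3, Theo:1, Udo:2, Yael:2. Sum = 21.
n = 11, so closeness = 10/21.

10/21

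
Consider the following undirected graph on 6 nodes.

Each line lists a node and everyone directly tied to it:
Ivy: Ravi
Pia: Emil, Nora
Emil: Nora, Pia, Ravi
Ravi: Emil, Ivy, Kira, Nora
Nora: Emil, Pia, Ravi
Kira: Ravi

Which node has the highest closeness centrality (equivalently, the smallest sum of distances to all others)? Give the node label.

Ravi

Farness (sum of distances to all others) for each node — Emil:7, Ivy:10, Kira:10, Nora:7, Pia:10, Ravi:6.
The smallest farness is 6, for Ravi, so Ravi has the highest closeness.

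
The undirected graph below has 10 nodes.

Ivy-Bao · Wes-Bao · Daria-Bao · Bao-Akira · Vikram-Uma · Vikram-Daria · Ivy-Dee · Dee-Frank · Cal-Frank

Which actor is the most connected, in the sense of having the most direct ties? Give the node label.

Bao

Degrees — Akira:1, Bao:4, Cal:1, Daria:2, Dee:2, Frank:2, Ivy:2, Uma:1, Vikram:2, Wes:1.
The maximum is 4, attained only by Bao.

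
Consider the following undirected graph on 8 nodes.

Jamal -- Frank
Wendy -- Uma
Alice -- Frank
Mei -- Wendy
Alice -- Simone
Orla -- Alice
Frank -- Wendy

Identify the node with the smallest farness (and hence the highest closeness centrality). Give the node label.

Frank

Farness (sum of distances to all others) for each node — Alice:13, Frank:11, Jamal:17, Mei:19, Orla:19, Simone:19, Uma:19, Wendy:13.
The smallest farness is 11, for Frank, so Frank has the highest closeness.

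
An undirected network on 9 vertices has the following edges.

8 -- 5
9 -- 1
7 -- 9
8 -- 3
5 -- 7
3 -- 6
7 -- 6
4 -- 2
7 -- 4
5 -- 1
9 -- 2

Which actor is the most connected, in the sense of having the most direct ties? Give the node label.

Degrees — 1:2, 2:2, 3:2, 4:2, 5:3, 6:2, 7:4, 8:2, 9:3.
The maximum is 4, attained only by 7.

7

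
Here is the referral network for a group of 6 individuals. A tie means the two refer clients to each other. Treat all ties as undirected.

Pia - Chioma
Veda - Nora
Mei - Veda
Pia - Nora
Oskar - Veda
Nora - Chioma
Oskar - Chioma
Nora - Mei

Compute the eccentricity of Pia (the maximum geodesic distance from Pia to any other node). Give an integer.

Distances from Pia: Chioma:1, Mei:2, Nora:1, Oskar:2, Veda:2.
The largest is 2 (to Mei, Veda, and Oskar), so the eccentricity of Pia is 2.

2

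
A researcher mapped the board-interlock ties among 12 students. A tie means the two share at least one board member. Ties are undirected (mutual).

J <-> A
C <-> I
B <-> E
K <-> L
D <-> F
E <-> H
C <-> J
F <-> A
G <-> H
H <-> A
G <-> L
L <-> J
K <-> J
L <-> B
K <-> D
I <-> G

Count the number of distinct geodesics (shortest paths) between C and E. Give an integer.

The shortest distance is 4. The length-4 paths are: C–I–G–H–E; C–J–A–H–E; C–J–L–B–E.
That gives 3 distinct shortest paths.

3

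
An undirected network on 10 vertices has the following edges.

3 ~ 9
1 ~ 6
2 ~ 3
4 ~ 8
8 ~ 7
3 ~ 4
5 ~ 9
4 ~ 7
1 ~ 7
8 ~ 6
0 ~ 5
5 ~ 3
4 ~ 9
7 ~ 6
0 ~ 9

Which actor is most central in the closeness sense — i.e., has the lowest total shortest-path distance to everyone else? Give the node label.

4

Farness (sum of distances to all others) for each node — 0:23, 1:24, 2:24, 3:16, 4:14, 5:21, 6:23, 7:17, 8:18, 9:16.
The smallest farness is 14, for 4, so 4 has the highest closeness.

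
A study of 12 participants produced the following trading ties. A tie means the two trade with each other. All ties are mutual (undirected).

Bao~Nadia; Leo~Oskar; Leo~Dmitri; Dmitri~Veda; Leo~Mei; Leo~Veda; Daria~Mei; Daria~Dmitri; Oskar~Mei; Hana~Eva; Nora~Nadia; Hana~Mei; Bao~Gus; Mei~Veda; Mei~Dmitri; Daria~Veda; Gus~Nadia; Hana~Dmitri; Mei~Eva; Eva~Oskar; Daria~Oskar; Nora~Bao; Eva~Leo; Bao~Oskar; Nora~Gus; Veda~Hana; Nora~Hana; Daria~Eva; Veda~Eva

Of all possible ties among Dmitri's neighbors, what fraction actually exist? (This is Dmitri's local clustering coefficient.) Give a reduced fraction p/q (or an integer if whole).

Dmitri's neighbors: Daria, Hana, Leo, Mei, and Veda (k = 5).
Possible neighbor pairs: C(5,2) = 10. Edges among them: Daria–Mei, Daria–Veda, Hana–Mei, Hana–Veda, Leo–Mei, Leo–Veda, Mei–Veda → e = 7.
Clustering(Dmitri) = 7/10.

7/10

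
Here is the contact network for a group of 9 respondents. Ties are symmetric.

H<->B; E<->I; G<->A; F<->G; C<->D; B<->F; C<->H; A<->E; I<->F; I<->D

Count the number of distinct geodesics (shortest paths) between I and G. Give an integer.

1

The shortest distance is 2, and the only length-2 path is I–F–G. So there is exactly 1 shortest path.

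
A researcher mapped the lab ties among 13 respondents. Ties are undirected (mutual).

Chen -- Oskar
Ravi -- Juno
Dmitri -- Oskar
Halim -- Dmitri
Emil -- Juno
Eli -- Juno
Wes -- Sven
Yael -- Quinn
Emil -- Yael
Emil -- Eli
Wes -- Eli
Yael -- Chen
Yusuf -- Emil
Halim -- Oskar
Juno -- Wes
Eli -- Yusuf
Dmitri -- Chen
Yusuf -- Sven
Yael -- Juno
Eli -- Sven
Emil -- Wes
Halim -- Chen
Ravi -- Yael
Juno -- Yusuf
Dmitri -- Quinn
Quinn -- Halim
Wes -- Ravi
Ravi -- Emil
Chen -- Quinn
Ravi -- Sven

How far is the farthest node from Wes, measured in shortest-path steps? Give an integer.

Distances from Wes: Chen:3, Dmitri:4, Eli:1, Emil:1, Halim:4, Juno:1, Oskar:4, Quinn:3, Ravi:1, Sven:1, Yael:2, Yusuf:2.
The largest is 4 (to Halim, Dmitri, and Oskar), so the eccentricity of Wes is 4.

4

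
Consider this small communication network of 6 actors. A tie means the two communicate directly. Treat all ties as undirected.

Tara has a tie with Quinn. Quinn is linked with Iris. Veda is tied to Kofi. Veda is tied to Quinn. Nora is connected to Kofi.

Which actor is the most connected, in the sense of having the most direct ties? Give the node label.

Quinn

Degrees — Iris:1, Kofi:2, Nora:1, Quinn:3, Tara:1, Veda:2.
The maximum is 3, attained only by Quinn.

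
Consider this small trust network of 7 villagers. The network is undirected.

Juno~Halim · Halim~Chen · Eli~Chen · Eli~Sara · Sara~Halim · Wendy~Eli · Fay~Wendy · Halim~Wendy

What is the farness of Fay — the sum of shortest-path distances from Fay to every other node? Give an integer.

Distances from Fay: Chen:3, Eli:2, Halim:2, Juno:3, Sara:3, Wendy:1.
Sum = 3 + 2 + 2 + 3 + 3 + 1 = 14.

14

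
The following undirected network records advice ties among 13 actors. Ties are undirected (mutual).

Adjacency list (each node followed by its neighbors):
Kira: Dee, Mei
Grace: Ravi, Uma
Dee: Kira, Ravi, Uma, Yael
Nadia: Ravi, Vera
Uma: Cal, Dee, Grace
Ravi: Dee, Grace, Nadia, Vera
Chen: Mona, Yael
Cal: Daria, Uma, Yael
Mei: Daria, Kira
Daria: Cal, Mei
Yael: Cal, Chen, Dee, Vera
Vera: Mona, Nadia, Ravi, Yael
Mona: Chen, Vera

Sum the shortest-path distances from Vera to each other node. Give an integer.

25

Distances from Vera: Cal:2, Chen:2, Daria:3, Dee:2, Grace:2, Kira:3, Mei:4, Mona:1, Nadia:1, Ravi:1, Uma:3, Yael:1.
Sum = 2 + 2 + 3 + 2 + 2 + 3 + 4 + 1 + 1 + 1 + 3 + 1 = 25.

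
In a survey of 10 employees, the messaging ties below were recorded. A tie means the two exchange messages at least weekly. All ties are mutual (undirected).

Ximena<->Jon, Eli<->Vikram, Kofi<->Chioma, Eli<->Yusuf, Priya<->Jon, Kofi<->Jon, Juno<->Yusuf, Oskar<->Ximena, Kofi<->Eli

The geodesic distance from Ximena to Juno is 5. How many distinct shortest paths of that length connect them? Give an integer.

The shortest distance is 5, and the only length-5 path is Ximena–Jon–Kofi–Eli–Yusuf–Juno. So there is exactly 1 shortest path.

1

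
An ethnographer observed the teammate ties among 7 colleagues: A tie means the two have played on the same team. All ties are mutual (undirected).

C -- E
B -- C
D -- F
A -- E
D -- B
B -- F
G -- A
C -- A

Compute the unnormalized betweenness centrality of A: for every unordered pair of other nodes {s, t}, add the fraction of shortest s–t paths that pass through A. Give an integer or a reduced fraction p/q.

5

Pairs whose geodesics pass through A — E–G: 1; D–G: 1; C–G: 1; F–G: 1; B–G: 1.
All other pairs contribute 0.
Summing the contributions gives betweenness(A) = 5.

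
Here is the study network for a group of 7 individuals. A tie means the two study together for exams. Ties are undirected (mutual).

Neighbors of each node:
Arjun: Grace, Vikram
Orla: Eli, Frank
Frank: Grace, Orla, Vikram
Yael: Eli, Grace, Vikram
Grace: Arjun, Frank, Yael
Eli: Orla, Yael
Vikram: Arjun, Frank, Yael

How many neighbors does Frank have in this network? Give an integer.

3

Frank is directly tied to Grace, Orla, and Vikram. That is 3 neighbors, so the degree of Frank is 3.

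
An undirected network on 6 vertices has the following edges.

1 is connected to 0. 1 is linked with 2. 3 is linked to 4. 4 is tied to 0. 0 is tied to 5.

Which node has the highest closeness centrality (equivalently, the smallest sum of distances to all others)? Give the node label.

0

Farness (sum of distances to all others) for each node — 0:7, 1:9, 2:13, 3:13, 4:9, 5:11.
The smallest farness is 7, for 0, so 0 has the highest closeness.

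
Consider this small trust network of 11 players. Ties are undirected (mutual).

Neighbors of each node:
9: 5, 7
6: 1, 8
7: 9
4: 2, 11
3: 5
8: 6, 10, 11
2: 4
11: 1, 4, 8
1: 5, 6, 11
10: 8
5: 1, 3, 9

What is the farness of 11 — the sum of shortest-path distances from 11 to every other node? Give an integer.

21

Distances from 11: 1:1, 2:2, 3:3, 4:1, 5:2, 6:2, 7:4, 8:1, 9:3, 10:2.
Sum = 1 + 2 + 3 + 1 + 2 + 2 + 4 + 1 + 3 + 2 = 21.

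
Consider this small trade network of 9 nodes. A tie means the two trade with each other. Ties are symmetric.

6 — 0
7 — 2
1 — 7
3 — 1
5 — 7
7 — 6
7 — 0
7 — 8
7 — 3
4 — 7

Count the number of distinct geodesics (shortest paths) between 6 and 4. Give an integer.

The shortest distance is 2, and the only length-2 path is 6–7–4. So there is exactly 1 shortest path.

1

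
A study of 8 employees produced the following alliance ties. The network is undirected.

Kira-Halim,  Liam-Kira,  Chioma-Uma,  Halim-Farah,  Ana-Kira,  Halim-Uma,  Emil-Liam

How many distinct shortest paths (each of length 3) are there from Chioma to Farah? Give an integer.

1

The shortest distance is 3, and the only length-3 path is Chioma–Uma–Halim–Farah. So there is exactly 1 shortest path.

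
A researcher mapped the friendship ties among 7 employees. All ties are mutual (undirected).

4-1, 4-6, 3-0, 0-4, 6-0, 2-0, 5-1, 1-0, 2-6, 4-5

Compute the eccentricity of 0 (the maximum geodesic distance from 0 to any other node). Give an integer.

2

Distances from 0: 1:1, 2:1, 3:1, 4:1, 5:2, 6:1.
The largest is 2 (to 5), so the eccentricity of 0 is 2.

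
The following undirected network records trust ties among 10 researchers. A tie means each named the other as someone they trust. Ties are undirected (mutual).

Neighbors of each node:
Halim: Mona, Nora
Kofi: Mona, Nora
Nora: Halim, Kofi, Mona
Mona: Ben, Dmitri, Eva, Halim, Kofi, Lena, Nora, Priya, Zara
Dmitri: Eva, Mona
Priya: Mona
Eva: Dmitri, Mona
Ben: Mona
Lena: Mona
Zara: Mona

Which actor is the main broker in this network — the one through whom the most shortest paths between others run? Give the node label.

Unnormalized betweenness of each node: Ben:0, Dmitri:0, Eva:0, Halim:0, Kofi:0, Lena:0, Mona:65/2, Nora:1/2, Priya:0, Zara:0.
Mona has the largest value, 65/2, making it the main broker — the node through which the most shortest paths run.

Mona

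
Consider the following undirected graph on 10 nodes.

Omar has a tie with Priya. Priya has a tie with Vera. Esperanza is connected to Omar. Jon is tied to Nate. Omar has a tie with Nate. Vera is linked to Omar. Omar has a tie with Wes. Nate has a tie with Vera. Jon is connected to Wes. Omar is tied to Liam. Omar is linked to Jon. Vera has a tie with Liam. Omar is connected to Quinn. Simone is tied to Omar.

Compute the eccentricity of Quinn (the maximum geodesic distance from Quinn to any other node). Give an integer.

Distances from Quinn: Esperanza:2, Jon:2, Liam:2, Nate:2, Omar:1, Priya:2, Simone:2, Vera:2, Wes:2.
The largest is 2 (to Priya, Nate, Liam, Wes, Simone, Vera, Esperanza, and Jon), so the eccentricity of Quinn is 2.

2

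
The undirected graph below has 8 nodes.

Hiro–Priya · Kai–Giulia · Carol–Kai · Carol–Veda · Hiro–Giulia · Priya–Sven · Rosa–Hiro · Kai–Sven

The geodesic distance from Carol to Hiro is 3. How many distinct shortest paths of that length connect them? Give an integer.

The shortest distance is 3, and the only length-3 path is Carol–Kai–Giulia–Hiro. So there is exactly 1 shortest path.

1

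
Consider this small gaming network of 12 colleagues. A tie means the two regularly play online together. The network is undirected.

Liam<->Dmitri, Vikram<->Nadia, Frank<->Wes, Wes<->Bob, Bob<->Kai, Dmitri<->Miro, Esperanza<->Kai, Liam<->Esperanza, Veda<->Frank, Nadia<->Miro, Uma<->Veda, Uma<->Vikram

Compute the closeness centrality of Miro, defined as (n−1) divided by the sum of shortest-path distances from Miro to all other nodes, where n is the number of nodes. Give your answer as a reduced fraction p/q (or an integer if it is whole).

11/36

Distances from Miro: Bob:5, Dmitri:1, Esperanza:3, Frank:5, Kai:4, Liam:2, Nadia:1, Uma:3, Veda:4, Vikram:2, Wes:6. Sum = 36.
n = 12, so closeness = 11/36.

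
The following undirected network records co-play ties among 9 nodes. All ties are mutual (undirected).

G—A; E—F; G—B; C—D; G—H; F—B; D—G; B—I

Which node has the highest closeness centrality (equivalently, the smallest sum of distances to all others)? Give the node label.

Farness (sum of distances to all others) for each node — A:20, B:14, C:25, D:18, E:26, F:19, G:13, H:20, I:21.
The smallest farness is 13, for G, so G has the highest closeness.

G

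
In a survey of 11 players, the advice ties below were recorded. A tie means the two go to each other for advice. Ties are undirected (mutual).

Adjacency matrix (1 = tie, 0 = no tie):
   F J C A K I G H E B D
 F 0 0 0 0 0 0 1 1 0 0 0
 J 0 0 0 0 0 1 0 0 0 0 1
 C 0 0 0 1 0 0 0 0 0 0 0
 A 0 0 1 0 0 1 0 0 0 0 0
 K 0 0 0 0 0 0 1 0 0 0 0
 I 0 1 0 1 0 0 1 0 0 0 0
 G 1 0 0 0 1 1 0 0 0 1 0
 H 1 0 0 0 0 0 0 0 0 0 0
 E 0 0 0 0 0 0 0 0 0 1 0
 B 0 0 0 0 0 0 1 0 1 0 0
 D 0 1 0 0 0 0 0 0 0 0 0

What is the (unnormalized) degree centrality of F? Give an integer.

2

F is directly tied to G and H. That is 2 neighbors, so the degree of F is 2.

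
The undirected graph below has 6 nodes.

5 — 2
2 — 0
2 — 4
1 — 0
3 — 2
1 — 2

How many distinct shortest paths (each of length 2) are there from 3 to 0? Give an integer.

1

The shortest distance is 2, and the only length-2 path is 3–2–0. So there is exactly 1 shortest path.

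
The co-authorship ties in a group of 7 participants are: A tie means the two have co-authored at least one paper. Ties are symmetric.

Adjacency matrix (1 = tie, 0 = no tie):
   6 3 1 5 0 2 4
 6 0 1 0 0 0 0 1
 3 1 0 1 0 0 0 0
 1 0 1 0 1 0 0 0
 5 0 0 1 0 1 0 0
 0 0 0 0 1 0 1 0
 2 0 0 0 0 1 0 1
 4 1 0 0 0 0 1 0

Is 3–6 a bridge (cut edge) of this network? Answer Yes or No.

No

Even without that edge, 3 still reaches 6 via 3 – 1 – 5 – 0 – 2 – 4 – 6, so the network stays connected. Not a bridge.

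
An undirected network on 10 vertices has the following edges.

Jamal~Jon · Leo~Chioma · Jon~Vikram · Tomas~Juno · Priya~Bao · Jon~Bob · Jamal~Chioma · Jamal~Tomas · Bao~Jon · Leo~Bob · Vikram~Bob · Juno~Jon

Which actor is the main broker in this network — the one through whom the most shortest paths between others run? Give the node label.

Jon

Unnormalized betweenness of each node: Bao:8, Bob:11/2, Chioma:2, Jamal:9, Jon:45/2, Juno:5/2, Leo:3/2, Priya:0, Tomas:1, Vikram:0.
Jon has the largest value, 45/2, making it the main broker — the node through which the most shortest paths run.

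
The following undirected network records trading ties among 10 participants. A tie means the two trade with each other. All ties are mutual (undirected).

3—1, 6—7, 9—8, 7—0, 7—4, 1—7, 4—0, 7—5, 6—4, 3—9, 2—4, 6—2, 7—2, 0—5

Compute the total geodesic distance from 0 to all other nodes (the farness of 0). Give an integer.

21

Distances from 0: 1:2, 2:2, 3:3, 4:1, 5:1, 6:2, 7:1, 8:5, 9:4.
Sum = 2 + 2 + 3 + 1 + 1 + 2 + 1 + 5 + 4 = 21.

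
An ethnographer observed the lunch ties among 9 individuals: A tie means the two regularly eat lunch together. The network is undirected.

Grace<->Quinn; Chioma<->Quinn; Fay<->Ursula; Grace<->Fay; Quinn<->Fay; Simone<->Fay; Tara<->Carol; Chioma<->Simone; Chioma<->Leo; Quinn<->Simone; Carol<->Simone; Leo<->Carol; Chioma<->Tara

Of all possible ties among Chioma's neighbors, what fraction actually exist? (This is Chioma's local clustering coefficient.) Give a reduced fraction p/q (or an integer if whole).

1/6

Chioma's neighbors: Leo, Quinn, Simone, and Tara (k = 4).
Possible neighbor pairs: C(4,2) = 6. Edges among them: Quinn–Simone → e = 1.
Clustering(Chioma) = 1/6.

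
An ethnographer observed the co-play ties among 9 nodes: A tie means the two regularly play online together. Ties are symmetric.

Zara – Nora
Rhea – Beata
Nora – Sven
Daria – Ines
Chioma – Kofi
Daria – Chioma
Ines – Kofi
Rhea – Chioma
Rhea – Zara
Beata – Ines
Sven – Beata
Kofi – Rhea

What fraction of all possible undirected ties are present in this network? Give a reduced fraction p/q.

There are 12 edges and 9 nodes, so the maximum possible is C(9,2) = 36.
Density = 12/36 = 1/3.

1/3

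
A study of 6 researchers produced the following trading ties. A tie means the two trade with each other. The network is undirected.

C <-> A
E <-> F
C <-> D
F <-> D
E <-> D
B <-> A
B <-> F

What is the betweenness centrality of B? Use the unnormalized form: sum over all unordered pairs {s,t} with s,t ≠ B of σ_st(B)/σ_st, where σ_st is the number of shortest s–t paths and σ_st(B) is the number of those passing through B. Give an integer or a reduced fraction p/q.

3/2

Pairs whose geodesics pass through B — F–A: 1; A–E: 1/2.
All other pairs contribute 0.
Summing the contributions gives betweenness(B) = 3/2.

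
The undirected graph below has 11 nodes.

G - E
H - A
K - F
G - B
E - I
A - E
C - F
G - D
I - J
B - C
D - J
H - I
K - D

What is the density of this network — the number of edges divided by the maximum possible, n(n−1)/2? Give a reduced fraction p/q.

There are 13 edges and 11 nodes, so the maximum possible is C(11,2) = 55.
Density = 13/55.

13/55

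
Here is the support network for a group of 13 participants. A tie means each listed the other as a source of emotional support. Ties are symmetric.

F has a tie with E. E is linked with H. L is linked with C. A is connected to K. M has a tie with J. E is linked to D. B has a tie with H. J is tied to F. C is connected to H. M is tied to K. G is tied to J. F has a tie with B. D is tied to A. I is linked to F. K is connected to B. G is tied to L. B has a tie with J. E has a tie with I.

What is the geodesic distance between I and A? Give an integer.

One shortest route is I – E – D – A, which uses 3 edges, and at distance 2 from I we only reach {B, D, H, J}, which does not include A. So d(I,A) = 3.

3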